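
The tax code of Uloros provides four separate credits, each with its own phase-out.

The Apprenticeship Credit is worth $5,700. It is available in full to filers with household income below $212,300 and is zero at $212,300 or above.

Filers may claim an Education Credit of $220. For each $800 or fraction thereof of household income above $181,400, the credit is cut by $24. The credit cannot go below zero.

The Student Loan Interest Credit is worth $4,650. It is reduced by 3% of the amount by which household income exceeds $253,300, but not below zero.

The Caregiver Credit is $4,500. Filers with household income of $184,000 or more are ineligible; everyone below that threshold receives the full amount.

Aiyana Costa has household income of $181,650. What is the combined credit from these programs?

Apprenticeship Credit: $181,650 is below the $212,300 cutoff, so the full $5,700 applies.
Education Credit: income exceeds $181,400 by $250, which is 1 full-or-partial $800 increment; reduction = 1 × $24 = $24, leaving $196.
Student Loan Interest Credit: $181,650 is at or below the $253,300 threshold, so the full $4,650 applies.
Caregiver Credit: $181,650 is below the $184,000 cutoff, so the full $4,500 applies.
Total: $5,700 + $196 + $4,650 + $4,500 = $15,046.

$15,046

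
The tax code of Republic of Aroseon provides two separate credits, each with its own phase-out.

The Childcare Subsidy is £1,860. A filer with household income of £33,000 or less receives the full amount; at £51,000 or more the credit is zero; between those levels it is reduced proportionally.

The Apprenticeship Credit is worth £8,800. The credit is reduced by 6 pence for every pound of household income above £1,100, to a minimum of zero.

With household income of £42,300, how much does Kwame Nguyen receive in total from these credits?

Childcare Subsidy: £42,300 is £9,300 into a £18,000 phase-out range, leaving 8,700/18,000 of the credit: £1,860 × 8,700/18,000 = £899.
Apprenticeship Credit: 6% of the £41,200 excess over £1,100 is £2,472; credit = £8,800 − £2,472 = £6,328.
Total: £899 + £6,328 = £7,227.

£7,227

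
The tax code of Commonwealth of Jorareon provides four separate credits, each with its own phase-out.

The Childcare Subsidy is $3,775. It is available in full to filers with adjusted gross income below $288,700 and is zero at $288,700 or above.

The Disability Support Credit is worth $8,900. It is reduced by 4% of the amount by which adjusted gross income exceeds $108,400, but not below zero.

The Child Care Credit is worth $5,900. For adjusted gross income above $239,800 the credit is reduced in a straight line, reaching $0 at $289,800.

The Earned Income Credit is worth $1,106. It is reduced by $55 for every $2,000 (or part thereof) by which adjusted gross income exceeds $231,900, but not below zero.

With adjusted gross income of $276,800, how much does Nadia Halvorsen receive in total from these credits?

$7,473

Childcare Subsidy: $276,800 is below the $288,700 cutoff, so the full $3,775 applies.
Disability Support Credit: 4% of the $168,400 excess over $108,400 is $6,736; credit = $8,900 − $6,736 = $2,164.
Child Care Credit: $276,800 is $37,000 into a $50,000 phase-out range, leaving 13,000/50,000 of the credit: $5,900 × 13,000/50,000 = $1,534.
Earned Income Credit: income exceeds $231,900 by $44,900 → 23 increments × $55 = $1,265 ≥ base, so the credit is $0.
Total: $3,775 + $2,164 + $1,534 + $0 = $7,473.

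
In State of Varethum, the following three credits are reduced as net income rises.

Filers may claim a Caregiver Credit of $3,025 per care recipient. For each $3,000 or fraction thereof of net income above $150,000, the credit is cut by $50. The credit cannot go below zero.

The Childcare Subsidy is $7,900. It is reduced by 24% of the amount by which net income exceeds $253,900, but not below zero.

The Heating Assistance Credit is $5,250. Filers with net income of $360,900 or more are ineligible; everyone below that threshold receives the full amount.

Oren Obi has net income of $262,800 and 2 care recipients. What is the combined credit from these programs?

Caregiver Credit: base = 2 × $3,025 = $6,050. income exceeds $150,000 by $112,800, which is 38 full-or-partial $3,000 increments; reduction = 38 × $50 = $1,900, leaving $4,150.
Childcare Subsidy: 24% of the $8,900 excess over $253,900 is $2,136; credit = $7,900 − $2,136 = $5,764.
Heating Assistance Credit: $262,800 is below the $360,900 cutoff, so the full $5,250 applies.
Total: $4,150 + $5,764 + $5,250 = $15,164.

$15,164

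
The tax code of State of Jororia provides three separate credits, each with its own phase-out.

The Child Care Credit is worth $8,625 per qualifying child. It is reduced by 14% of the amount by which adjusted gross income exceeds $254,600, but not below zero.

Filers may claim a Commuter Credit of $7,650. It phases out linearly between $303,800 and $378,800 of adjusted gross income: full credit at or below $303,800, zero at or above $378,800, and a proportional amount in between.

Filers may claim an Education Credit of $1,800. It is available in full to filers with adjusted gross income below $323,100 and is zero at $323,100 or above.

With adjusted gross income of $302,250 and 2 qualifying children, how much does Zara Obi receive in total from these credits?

$20,029

Child Care Credit: base = 2 × $8,625 = $17,250. 14% of the $47,650 excess over $254,600 is $6,671; credit = $17,250 − $6,671 = $10,579.
Commuter Credit: $302,250 is at or below the $303,800 threshold, so the full $7,650 applies.
Education Credit: $302,250 is below the $323,100 cutoff, so the full $1,800 applies.
Total: $10,579 + $7,650 + $1,800 = $20,029.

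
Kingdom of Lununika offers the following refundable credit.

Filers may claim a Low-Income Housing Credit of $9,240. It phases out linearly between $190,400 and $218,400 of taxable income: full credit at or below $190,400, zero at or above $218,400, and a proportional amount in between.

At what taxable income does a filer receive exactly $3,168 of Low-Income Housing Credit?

$3,168 is 3,168/9,240 of the full $9,240, so 6,072/9,240 of the $28,000 range has been used: income = $190,400 + $28,000 × 6,072/9,240 = $208,800.

$208,800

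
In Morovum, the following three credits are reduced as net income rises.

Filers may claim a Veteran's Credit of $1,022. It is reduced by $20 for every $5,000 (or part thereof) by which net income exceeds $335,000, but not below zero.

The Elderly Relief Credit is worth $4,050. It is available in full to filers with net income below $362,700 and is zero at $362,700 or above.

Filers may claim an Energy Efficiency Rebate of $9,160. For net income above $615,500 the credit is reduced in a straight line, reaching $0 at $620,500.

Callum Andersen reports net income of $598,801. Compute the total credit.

Veteran's Credit: income exceeds $335,000 by $263,801 → 53 increments × $20 = $1,060 ≥ base, so the credit is $0.
Elderly Relief Credit: $598,801 meets or exceeds the $362,700 cutoff, so the credit is $0.
Energy Efficiency Rebate: $598,801 is at or below the $615,500 threshold, so the full $9,160 applies.
Total: $0 + $0 + $9,160 = $9,160.

$9,160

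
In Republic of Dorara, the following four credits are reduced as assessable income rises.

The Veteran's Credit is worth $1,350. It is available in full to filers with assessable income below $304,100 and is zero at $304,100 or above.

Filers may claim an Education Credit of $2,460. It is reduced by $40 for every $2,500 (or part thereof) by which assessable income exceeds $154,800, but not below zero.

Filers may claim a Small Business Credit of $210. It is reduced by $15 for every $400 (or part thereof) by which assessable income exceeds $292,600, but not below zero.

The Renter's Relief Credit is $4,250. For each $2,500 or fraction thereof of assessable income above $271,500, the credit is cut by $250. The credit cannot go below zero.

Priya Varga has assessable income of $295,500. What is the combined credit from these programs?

$3,370

Veteran's Credit: $295,500 is below the $304,100 cutoff, so the full $1,350 applies.
Education Credit: income exceeds $154,800 by $140,700, which is 57 full-or-partial $2,500 increments; reduction = 57 × $40 = $2,280, leaving $180.
Small Business Credit: income exceeds $292,600 by $2,900, which is 8 full-or-partial $400 increments; reduction = 8 × $15 = $120, leaving $90.
Renter's Relief Credit: income exceeds $271,500 by $24,000, which is 10 full-or-partial $2,500 increments; reduction = 10 × $250 = $2,500, leaving $1,750.
Total: $1,350 + $180 + $90 + $1,750 = $3,370.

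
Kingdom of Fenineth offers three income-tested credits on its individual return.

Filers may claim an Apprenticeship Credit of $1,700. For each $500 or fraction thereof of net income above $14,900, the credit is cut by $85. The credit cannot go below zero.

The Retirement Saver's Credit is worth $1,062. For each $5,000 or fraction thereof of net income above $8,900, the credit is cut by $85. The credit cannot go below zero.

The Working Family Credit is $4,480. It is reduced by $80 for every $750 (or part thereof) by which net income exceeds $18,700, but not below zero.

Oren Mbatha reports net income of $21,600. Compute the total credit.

$5,477

Apprenticeship Credit: income exceeds $14,900 by $6,700, which is 14 full-or-partial $500 increments; reduction = 14 × $85 = $1,190, leaving $510.
Retirement Saver's Credit: income exceeds $8,900 by $12,700, which is 3 full-or-partial $5,000 increments; reduction = 3 × $85 = $255, leaving $807.
Working Family Credit: income exceeds $18,700 by $2,900, which is 4 full-or-partial $750 increments; reduction = 4 × $80 = $320, leaving $4,160.
Total: $510 + $807 + $4,160 = $5,477.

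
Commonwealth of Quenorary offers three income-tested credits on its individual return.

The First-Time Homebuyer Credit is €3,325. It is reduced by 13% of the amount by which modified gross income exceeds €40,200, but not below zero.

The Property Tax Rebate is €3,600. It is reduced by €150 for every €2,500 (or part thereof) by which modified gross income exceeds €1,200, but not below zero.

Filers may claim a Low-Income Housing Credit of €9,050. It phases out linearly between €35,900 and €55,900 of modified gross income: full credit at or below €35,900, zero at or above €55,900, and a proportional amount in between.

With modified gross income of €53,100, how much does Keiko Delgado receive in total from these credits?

€3,365

First-Time Homebuyer Credit: 13% of the €12,900 excess over €40,200 is €1,677; credit = €3,325 − €1,677 = €1,648.
Property Tax Rebate: income exceeds €1,200 by €51,900, which is 21 full-or-partial €2,500 increments; reduction = 21 × €150 = €3,150, leaving €450.
Low-Income Housing Credit: €53,100 is €17,200 into a €20,000 phase-out range, leaving 2,800/20,000 of the credit: €9,050 × 2,800/20,000 = €1,267.
Total: €1,648 + €450 + €1,267 = €3,365.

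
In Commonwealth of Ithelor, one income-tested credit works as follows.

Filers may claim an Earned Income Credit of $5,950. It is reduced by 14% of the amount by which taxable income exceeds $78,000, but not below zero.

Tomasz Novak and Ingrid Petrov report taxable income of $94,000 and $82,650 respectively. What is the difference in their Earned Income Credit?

$1,589

Tomasz ($94,000): Earned Income Credit: 14% of the $16,000 excess over $78,000 is $2,240; credit = $5,950 − $2,240 = $3,710.
Ingrid ($82,650): Earned Income Credit: 14% of the $4,650 excess over $78,000 is $651; credit = $5,950 − $651 = $5,299.
Difference: |$3,710 − $5,299| = $1,589.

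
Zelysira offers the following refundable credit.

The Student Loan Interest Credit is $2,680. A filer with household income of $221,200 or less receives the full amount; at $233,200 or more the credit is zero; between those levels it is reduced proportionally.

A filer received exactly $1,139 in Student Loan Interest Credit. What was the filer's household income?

$1,139 is 1,139/2,680 of the full $2,680, so 1,541/2,680 of the $12,000 range has been used: income = $221,200 + $12,000 × 1,541/2,680 = $228,100.

$228,100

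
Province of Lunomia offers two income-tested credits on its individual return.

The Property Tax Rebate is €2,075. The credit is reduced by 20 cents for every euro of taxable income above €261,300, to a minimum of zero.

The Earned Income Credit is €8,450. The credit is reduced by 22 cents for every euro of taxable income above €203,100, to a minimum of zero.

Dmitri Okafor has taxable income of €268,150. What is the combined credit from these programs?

€705

Property Tax Rebate: 20% of the €6,850 excess over €261,300 is €1,370; credit = €2,075 − €1,370 = €705.
Earned Income Credit: 22% of the €65,050 excess over €203,100 is €14,311 ≥ base, so the credit is €0.
Total: €705 + €0 = €705.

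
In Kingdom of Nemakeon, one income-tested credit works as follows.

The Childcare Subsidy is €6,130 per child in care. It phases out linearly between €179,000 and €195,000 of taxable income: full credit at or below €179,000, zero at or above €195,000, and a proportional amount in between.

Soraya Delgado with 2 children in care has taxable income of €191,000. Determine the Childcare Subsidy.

Childcare Subsidy: base = 2 × €6,130 = €12,260. €191,000 is €12,000 into a €16,000 phase-out range, leaving 4,000/16,000 of the credit: €12,260 × 4,000/16,000 = €3,065.

€3,065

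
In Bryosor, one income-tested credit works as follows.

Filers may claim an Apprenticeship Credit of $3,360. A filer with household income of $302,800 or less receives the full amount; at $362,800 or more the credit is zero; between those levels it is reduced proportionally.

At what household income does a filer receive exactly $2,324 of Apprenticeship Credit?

$321,300

$2,324 is 2,324/3,360 of the full $3,360, so 1,036/3,360 of the $60,000 range has been used: income = $302,800 + $60,000 × 1,036/3,360 = $321,300.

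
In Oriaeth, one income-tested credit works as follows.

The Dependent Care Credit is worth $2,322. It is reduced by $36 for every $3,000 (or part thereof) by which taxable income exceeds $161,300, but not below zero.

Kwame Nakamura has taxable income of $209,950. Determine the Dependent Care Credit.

$1,710

Dependent Care Credit: income exceeds $161,300 by $48,650, which is 17 full-or-partial $3,000 increments; reduction = 17 × $36 = $612, leaving $1,710.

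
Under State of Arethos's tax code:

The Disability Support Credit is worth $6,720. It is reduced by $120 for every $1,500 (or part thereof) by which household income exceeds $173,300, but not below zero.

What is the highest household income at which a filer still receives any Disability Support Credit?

After 55 increments the reduction is 55 × $120 = $6,600, leaving $120; one more increment wipes it out. Increment 55 ends at excess 55 × $1,500 = $82,500, so the highest qualifying income is $173,300 + $82,500 = $255,800.

$255,800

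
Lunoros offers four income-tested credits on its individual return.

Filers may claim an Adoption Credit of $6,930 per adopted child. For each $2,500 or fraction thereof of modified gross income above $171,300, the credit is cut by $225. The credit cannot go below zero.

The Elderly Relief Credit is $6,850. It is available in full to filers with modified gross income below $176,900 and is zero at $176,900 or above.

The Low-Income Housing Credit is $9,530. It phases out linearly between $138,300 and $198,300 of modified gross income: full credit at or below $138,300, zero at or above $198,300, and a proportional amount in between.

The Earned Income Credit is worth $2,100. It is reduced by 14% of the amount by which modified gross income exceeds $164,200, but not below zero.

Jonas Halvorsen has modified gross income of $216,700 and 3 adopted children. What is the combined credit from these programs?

$16,515

Adoption Credit: base = 3 × $6,930 = $20,790. income exceeds $171,300 by $45,400, which is 19 full-or-partial $2,500 increments; reduction = 19 × $225 = $4,275, leaving $16,515.
Elderly Relief Credit: $216,700 meets or exceeds the $176,900 cutoff, so the credit is $0.
Low-Income Housing Credit: $216,700 is at or above $198,300, so the credit is $0.
Earned Income Credit: 14% of the $52,500 excess over $164,200 is $7,350 ≥ base, so the credit is $0.
Total: $16,515 + $0 + $0 + $0 = $16,515.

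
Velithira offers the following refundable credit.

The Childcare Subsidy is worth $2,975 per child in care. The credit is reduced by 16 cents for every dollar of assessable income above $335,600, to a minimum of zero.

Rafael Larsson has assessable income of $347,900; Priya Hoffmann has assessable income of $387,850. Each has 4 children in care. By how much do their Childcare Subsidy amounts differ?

$6,392

Rafael ($347,900): Childcare Subsidy: base = 4 × $2,975 = $11,900. 16% of the $12,300 excess over $335,600 is $1,968; credit = $11,900 − $1,968 = $9,932.
Priya ($387,850): Childcare Subsidy: base = 4 × $2,975 = $11,900. 16% of the $52,250 excess over $335,600 is $8,360; credit = $11,900 − $8,360 = $3,540.
Difference: |$9,932 − $3,540| = $6,392.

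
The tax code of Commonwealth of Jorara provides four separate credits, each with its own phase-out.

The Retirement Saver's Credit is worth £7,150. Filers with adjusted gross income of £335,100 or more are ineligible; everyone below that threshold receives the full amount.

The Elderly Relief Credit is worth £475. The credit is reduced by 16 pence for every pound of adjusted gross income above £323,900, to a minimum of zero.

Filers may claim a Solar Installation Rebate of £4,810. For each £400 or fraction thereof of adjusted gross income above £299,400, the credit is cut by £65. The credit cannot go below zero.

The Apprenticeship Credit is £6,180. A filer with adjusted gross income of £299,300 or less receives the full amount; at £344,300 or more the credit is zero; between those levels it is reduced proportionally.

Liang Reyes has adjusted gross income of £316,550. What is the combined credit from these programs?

£13,451

Retirement Saver's Credit: £316,550 is below the £335,100 cutoff, so the full £7,150 applies.
Elderly Relief Credit: £316,550 is at or below the £323,900 threshold, so the full £475 applies.
Solar Installation Rebate: income exceeds £299,400 by £17,150, which is 43 full-or-partial £400 increments; reduction = 43 × £65 = £2,795, leaving £2,015.
Apprenticeship Credit: £316,550 is £17,250 into a £45,000 phase-out range, leaving 27,750/45,000 of the credit: £6,180 × 27,750/45,000 = £3,811.
Total: £7,150 + £475 + £2,015 + £3,811 = £13,451.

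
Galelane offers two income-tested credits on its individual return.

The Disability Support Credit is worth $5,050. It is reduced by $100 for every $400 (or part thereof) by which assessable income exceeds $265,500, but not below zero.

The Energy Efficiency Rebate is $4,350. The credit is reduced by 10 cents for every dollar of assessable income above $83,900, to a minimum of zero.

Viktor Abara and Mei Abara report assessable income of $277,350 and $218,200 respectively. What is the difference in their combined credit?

Viktor ($277,350): Disability Support Credit: income exceeds $265,500 by $11,850, which is 30 full-or-partial $400 increments; reduction = 30 × $100 = $3,000, leaving $2,050. Energy Efficiency Rebate: 10% of the $193,450 excess over $83,900 is $19,345 ≥ base, so the credit is $0. total $2,050 + $0 = $2,050
Mei ($218,200): Disability Support Credit: $218,200 is at or below the $265,500 threshold, so the full $5,050 applies. Energy Efficiency Rebate: 10% of the $134,300 excess over $83,900 is $13,430 ≥ base, so the credit is $0. total $5,050 + $0 = $5,050
Difference: |$2,050 − $5,050| = $3,000.

$3,000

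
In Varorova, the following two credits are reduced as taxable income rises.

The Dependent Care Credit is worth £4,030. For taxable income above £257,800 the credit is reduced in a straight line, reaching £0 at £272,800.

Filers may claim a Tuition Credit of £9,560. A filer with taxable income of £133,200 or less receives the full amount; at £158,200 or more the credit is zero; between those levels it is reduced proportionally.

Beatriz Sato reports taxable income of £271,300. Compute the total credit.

Dependent Care Credit: £271,300 is £13,500 into a £15,000 phase-out range, leaving 1,500/15,000 of the credit: £4,030 × 1,500/15,000 = £403.
Tuition Credit: £271,300 is at or above £158,200, so the credit is £0.
Total: £403 + £0 = £403.

£403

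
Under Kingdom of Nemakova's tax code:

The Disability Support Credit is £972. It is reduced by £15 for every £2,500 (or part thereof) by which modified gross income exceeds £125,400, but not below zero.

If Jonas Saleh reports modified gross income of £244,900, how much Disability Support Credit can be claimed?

£252

Disability Support Credit: income exceeds £125,400 by £119,500, which is 48 full-or-partial £2,500 increments; reduction = 48 × £15 = £720, leaving £252.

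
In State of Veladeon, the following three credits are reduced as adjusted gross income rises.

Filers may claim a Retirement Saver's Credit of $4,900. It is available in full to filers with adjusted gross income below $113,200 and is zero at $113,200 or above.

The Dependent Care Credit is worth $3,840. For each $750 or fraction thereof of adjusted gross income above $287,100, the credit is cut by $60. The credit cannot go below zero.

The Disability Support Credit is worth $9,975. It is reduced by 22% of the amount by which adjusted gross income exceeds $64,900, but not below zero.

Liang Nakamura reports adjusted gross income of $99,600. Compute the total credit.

$11,081

Retirement Saver's Credit: $99,600 is below the $113,200 cutoff, so the full $4,900 applies.
Dependent Care Credit: $99,600 is at or below the $287,100 threshold, so the full $3,840 applies.
Disability Support Credit: 22% of the $34,700 excess over $64,900 is $7,634; credit = $9,975 − $7,634 = $2,341.
Total: $4,900 + $3,840 + $2,341 = $11,081.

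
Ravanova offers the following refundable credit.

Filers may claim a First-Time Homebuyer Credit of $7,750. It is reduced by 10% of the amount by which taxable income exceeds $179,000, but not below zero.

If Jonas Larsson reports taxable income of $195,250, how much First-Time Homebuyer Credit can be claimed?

$6,125

First-Time Homebuyer Credit: 10% of the $16,250 excess over $179,000 is $1,625; credit = $7,750 − $1,625 = $6,125.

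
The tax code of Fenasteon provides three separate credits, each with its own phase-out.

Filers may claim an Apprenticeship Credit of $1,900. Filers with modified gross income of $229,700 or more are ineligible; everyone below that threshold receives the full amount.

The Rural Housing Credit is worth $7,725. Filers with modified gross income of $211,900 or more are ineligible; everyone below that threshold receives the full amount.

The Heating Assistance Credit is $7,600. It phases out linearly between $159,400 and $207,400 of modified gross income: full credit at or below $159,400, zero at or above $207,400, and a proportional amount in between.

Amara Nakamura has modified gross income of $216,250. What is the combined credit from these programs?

$1,900

Apprenticeship Credit: $216,250 is below the $229,700 cutoff, so the full $1,900 applies.
Rural Housing Credit: $216,250 meets or exceeds the $211,900 cutoff, so the credit is $0.
Heating Assistance Credit: $216,250 is at or above $207,400, so the credit is $0.
Total: $1,900 + $0 + $0 = $1,900.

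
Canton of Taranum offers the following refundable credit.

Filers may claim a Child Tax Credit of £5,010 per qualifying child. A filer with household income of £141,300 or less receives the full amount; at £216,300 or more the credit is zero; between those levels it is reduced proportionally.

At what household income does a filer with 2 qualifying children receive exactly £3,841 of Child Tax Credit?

£187,550

Full credit = 2 × £5,010 = £10,020.
£3,841 is 3,841/10,020 of the full £10,020, so 6,179/10,020 of the £75,000 range has been used: income = £141,300 + £75,000 × 6,179/10,020 = £187,550.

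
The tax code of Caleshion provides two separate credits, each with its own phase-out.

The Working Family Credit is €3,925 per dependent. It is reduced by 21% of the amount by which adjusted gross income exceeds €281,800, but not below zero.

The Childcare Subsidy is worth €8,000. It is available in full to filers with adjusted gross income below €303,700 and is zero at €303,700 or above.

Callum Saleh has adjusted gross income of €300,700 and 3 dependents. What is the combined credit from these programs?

€15,806

Working Family Credit: base = 3 × €3,925 = €11,775. 21% of the €18,900 excess over €281,800 is €3,969; credit = €11,775 − €3,969 = €7,806.
Childcare Subsidy: €300,700 is below the €303,700 cutoff, so the full €8,000 applies.
Total: €7,806 + €8,000 = €15,806.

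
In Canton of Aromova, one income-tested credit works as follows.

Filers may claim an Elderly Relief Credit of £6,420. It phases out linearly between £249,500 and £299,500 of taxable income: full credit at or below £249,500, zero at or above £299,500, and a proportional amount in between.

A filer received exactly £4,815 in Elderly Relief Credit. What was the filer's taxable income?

£4,815 is 4,815/6,420 of the full £6,420, so 1,605/6,420 of the £50,000 range has been used: income = £249,500 + £50,000 × 1,605/6,420 = £262,000.

£262,000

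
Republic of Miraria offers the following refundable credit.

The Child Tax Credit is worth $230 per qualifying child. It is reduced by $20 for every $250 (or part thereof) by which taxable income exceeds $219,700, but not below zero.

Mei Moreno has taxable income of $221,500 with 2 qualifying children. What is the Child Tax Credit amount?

Child Tax Credit: base = 2 × $230 = $460. income exceeds $219,700 by $1,800, which is 8 full-or-partial $250 increments; reduction = 8 × $20 = $160, leaving $300.

$300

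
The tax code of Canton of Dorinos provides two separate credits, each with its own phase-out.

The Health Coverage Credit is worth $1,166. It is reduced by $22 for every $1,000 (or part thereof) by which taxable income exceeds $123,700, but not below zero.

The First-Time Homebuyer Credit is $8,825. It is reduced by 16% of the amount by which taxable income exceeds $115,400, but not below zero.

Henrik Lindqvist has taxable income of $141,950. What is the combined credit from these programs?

$5,325

Health Coverage Credit: income exceeds $123,700 by $18,250, which is 19 full-or-partial $1,000 increments; reduction = 19 × $22 = $418, leaving $748.
First-Time Homebuyer Credit: 16% of the $26,550 excess over $115,400 is $4,248; credit = $8,825 − $4,248 = $4,577.
Total: $748 + $4,577 = $5,325.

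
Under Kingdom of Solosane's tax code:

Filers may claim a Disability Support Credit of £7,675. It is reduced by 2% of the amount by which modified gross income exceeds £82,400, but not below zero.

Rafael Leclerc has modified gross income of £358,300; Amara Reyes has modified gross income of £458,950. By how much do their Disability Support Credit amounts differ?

Rafael (£358,300): Disability Support Credit: 2% of the £275,900 excess over £82,400 is £5,518; credit = £7,675 − £5,518 = £2,157.
Amara (£458,950): Disability Support Credit: 2% of the £376,550 excess over £82,400 is £7,531; credit = £7,675 − £7,531 = £144.
Difference: |£2,157 − £144| = £2,013.

£2,013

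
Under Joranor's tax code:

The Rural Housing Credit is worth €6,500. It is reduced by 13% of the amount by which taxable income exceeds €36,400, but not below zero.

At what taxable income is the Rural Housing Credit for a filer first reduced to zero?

The credit falls by 13% of each euro above €36,400, so it reaches zero when the excess is €6,500 / 13% = €50,000: income = €36,400 + €50,000 = €86,400.

€86,400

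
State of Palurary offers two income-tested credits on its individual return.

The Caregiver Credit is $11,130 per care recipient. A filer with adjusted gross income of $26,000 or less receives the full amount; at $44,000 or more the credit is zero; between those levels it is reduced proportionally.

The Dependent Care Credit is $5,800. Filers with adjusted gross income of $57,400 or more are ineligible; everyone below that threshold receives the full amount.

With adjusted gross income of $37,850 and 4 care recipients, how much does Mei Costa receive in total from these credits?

Caregiver Credit: base = 4 × $11,130 = $44,520. $37,850 is $11,850 into a $18,000 phase-out range, leaving 6,150/18,000 of the credit: $44,520 × 6,150/18,000 = $15,211.
Dependent Care Credit: $37,850 is below the $57,400 cutoff, so the full $5,800 applies.
Total: $15,211 + $5,800 = $21,011.

$21,011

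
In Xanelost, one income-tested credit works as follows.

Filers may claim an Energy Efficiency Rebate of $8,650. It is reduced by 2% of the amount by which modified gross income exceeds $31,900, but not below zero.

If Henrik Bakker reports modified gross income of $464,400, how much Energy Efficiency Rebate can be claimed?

$0

Energy Efficiency Rebate: 2% of the $432,500 excess over $31,900 is $8,650 ≥ base, so the credit is $0.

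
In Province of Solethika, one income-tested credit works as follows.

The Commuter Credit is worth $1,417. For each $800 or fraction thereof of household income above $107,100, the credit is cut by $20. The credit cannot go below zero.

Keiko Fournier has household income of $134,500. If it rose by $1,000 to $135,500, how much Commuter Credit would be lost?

$20

At $134,500 — income exceeds $107,100 by $27,400, which is 35 full-or-partial $800 increments; reduction = 35 × $20 = $700, leaving $717.
At $135,500 — income exceeds $107,100 by $28,400, which is 36 full-or-partial $800 increments; reduction = 36 × $20 = $720, leaving $697.
Lost: $717 − $697 = $20.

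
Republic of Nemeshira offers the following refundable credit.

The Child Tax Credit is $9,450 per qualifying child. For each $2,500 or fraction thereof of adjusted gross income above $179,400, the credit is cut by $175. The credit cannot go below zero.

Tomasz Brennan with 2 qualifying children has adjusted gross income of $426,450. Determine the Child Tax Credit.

Child Tax Credit: base = 2 × $9,450 = $18,900. income exceeds $179,400 by $247,050, which is 99 full-or-partial $2,500 increments; reduction = 99 × $175 = $17,325, leaving $1,575.

$1,575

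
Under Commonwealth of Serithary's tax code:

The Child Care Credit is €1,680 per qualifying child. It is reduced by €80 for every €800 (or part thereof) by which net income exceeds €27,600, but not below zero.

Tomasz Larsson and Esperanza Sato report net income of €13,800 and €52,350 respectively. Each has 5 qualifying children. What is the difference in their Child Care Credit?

€2,480

Tomasz (€13,800): Child Care Credit: base = 5 × €1,680 = €8,400. €13,800 is at or below the €27,600 threshold, so the full €8,400 applies.
Esperanza (€52,350): Child Care Credit: base = 5 × €1,680 = €8,400. income exceeds €27,600 by €24,750, which is 31 full-or-partial €800 increments; reduction = 31 × €80 = €2,480, leaving €5,920.
Difference: |€8,400 − €5,920| = €2,480.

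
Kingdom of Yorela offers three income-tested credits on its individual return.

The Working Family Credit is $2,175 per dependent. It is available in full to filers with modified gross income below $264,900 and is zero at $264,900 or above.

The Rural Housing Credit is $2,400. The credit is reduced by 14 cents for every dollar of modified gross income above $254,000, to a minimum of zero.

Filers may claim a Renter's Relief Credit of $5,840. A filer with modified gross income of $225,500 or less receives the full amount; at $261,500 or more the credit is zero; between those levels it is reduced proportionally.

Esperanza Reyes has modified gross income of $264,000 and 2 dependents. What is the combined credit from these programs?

Working Family Credit: base = 2 × $2,175 = $4,350. $264,000 is below the $264,900 cutoff, so the full $4,350 applies.
Rural Housing Credit: 14% of the $10,000 excess over $254,000 is $1,400; credit = $2,400 − $1,400 = $1,000.
Renter's Relief Credit: $264,000 is at or above $261,500, so the credit is $0.
Total: $4,350 + $1,000 + $0 = $5,350.

$5,350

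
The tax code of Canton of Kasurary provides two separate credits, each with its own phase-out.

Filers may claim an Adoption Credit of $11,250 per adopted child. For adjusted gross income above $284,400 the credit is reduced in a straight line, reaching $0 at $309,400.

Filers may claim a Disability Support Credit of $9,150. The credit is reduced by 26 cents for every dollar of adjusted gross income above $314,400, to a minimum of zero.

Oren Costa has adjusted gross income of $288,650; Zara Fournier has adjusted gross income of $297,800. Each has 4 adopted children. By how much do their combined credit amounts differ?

$16,470

Oren ($288,650): Adoption Credit: base = 4 × $11,250 = $45,000. $288,650 is $4,250 into a $25,000 phase-out range, leaving 20,750/25,000 of the credit: $45,000 × 20,750/25,000 = $37,350. Disability Support Credit: $288,650 is at or below the $314,400 threshold, so the full $9,150 applies. total $37,350 + $9,150 = $46,500
Zara ($297,800): Adoption Credit: base = 4 × $11,250 = $45,000. $297,800 is $13,400 into a $25,000 phase-out range, leaving 11,600/25,000 of the credit: $45,000 × 11,600/25,000 = $20,880. Disability Support Credit: $297,800 is at or below the $314,400 threshold, so the full $9,150 applies. total $20,880 + $9,150 = $30,030
Difference: |$46,500 − $30,030| = $16,470.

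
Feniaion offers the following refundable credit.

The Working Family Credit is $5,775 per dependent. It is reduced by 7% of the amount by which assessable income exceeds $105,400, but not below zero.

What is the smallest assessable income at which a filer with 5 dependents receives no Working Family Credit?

Full credit = 5 × $5,775 = $28,875.
The credit falls by 7% of each dollar above $105,400, so it reaches zero when the excess is $28,875 / 7% = $412,500: income = $105,400 + $412,500 = $517,900.

$517,900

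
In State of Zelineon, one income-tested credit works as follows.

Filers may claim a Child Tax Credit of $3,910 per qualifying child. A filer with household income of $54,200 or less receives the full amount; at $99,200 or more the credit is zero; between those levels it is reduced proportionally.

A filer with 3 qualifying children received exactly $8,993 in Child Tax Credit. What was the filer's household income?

Full credit = 3 × $3,910 = $11,730.
$8,993 is 8,993/11,730 of the full $11,730, so 2,737/11,730 of the $45,000 range has been used: income = $54,200 + $45,000 × 2,737/11,730 = $64,700.

$64,700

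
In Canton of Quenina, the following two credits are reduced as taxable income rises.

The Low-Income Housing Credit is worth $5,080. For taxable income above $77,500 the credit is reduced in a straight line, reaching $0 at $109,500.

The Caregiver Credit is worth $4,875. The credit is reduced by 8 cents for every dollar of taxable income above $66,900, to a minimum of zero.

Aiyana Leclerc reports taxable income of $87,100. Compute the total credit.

Low-Income Housing Credit: $87,100 is $9,600 into a $32,000 phase-out range, leaving 22,400/32,000 of the credit: $5,080 × 22,400/32,000 = $3,556.
Caregiver Credit: 8% of the $20,200 excess over $66,900 is $1,616; credit = $4,875 − $1,616 = $3,259.
Total: $3,556 + $3,259 = $6,815.

$6,815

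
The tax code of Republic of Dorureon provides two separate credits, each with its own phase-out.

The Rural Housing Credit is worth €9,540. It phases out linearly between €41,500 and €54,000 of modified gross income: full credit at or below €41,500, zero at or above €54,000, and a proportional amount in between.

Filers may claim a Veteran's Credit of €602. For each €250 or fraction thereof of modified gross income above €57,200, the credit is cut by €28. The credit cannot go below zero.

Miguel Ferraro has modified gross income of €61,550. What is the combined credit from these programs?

€98

Rural Housing Credit: €61,550 is at or above €54,000, so the credit is €0.
Veteran's Credit: income exceeds €57,200 by €4,350, which is 18 full-or-partial €250 increments; reduction = 18 × €28 = €504, leaving €98.
Total: €0 + €98 = €98.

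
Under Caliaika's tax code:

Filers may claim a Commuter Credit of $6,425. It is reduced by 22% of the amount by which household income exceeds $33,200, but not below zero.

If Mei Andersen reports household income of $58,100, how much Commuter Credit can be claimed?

$947

Commuter Credit: 22% of the $24,900 excess over $33,200 is $5,478; credit = $6,425 − $5,478 = $947.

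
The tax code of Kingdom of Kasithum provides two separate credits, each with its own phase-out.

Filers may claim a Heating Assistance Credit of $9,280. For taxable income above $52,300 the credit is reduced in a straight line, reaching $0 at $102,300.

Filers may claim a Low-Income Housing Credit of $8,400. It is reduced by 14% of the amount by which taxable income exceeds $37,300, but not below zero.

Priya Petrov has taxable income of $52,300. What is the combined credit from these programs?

Heating Assistance Credit: $52,300 is at or below the $52,300 threshold, so the full $9,280 applies.
Low-Income Housing Credit: 14% of the $15,000 excess over $37,300 is $2,100; credit = $8,400 − $2,100 = $6,300.
Total: $9,280 + $6,300 = $15,580.

$15,580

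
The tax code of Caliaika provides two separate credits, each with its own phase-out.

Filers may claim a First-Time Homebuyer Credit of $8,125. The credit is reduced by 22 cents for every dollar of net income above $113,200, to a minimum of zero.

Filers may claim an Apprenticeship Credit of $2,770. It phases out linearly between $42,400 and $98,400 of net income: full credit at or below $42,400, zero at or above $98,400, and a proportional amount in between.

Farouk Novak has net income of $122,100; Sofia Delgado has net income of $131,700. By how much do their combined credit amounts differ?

Farouk ($122,100): First-Time Homebuyer Credit: 22% of the $8,900 excess over $113,200 is $1,958; credit = $8,125 − $1,958 = $6,167. Apprenticeship Credit: $122,100 is at or above $98,400, so the credit is $0. total $6,167 + $0 = $6,167
Sofia ($131,700): First-Time Homebuyer Credit: 22% of the $18,500 excess over $113,200 is $4,070; credit = $8,125 − $4,070 = $4,055. Apprenticeship Credit: $131,700 is at or above $98,400, so the credit is $0. total $4,055 + $0 = $4,055
Difference: |$6,167 − $4,055| = $2,112.

$2,112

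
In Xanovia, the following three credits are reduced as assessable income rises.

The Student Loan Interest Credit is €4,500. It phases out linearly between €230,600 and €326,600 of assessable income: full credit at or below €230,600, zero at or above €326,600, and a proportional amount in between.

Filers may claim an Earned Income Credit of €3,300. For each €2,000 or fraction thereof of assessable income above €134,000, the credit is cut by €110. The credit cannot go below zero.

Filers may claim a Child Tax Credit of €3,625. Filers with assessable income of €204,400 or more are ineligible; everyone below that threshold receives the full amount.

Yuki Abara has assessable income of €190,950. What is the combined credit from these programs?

Student Loan Interest Credit: €190,950 is at or below the €230,600 threshold, so the full €4,500 applies.
Earned Income Credit: income exceeds €134,000 by €56,950, which is 29 full-or-partial €2,000 increments; reduction = 29 × €110 = €3,190, leaving €110.
Child Tax Credit: €190,950 is below the €204,400 cutoff, so the full €3,625 applies.
Total: €4,500 + €110 + €3,625 = €8,235.

€8,235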